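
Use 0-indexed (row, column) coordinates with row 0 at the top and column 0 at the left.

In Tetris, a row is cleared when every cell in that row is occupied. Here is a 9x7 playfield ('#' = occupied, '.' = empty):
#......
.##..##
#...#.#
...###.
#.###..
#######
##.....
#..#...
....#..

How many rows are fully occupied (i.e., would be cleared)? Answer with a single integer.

Check each row:
  row 0: 6 empty cells -> not full
  row 1: 3 empty cells -> not full
  row 2: 4 empty cells -> not full
  row 3: 4 empty cells -> not full
  row 4: 3 empty cells -> not full
  row 5: 0 empty cells -> FULL (clear)
  row 6: 5 empty cells -> not full
  row 7: 5 empty cells -> not full
  row 8: 6 empty cells -> not full
Total rows cleared: 1

Answer: 1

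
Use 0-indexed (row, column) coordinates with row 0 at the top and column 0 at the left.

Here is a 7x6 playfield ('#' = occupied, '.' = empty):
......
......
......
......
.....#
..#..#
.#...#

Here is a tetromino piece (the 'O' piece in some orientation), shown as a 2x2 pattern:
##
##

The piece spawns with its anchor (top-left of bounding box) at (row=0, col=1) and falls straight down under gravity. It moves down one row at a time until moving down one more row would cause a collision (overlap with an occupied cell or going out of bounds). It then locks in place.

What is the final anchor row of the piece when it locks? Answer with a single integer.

Spawn at (row=0, col=1). Try each row:
  row 0: fits
  row 1: fits
  row 2: fits
  row 3: fits
  row 4: blocked -> lock at row 3

Answer: 3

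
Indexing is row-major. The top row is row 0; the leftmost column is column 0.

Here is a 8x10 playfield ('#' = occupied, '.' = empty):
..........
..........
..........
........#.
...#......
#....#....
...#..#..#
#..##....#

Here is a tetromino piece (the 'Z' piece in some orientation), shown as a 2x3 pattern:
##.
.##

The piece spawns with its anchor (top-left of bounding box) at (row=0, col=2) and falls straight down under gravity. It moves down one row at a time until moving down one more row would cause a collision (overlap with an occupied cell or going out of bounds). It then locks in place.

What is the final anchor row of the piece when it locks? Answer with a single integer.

Spawn at (row=0, col=2). Try each row:
  row 0: fits
  row 1: fits
  row 2: fits
  row 3: blocked -> lock at row 2

Answer: 2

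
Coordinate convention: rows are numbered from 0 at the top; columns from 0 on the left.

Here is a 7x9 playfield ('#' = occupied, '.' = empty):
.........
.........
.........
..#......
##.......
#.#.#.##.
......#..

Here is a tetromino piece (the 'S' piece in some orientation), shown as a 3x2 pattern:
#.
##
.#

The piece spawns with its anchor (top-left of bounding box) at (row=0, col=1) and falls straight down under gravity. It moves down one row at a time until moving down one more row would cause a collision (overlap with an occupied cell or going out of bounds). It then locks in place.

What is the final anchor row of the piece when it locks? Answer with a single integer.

Spawn at (row=0, col=1). Try each row:
  row 0: fits
  row 1: blocked -> lock at row 0

Answer: 0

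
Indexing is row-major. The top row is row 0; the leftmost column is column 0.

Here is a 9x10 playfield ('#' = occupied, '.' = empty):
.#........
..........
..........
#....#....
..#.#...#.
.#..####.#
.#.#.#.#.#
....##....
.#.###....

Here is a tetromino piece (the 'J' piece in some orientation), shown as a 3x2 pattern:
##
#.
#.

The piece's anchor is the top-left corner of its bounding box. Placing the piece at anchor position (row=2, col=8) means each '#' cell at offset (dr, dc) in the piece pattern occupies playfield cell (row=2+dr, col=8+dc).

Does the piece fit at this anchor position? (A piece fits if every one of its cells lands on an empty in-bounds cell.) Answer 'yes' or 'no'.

Check each piece cell at anchor (2, 8):
  offset (0,0) -> (2,8): empty -> OK
  offset (0,1) -> (2,9): empty -> OK
  offset (1,0) -> (3,8): empty -> OK
  offset (2,0) -> (4,8): occupied ('#') -> FAIL
All cells valid: no

Answer: no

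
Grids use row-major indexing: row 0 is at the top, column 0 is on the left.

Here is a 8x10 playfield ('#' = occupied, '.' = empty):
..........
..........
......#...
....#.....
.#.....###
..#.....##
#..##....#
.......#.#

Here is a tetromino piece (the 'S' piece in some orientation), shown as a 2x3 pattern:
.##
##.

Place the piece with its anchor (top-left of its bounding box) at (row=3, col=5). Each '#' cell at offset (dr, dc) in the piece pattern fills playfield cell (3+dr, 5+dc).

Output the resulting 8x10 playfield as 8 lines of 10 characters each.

Answer: ..........
..........
......#...
....#.##..
.#...#####
..#.....##
#..##....#
.......#.#

Derivation:
Fill (3+0,5+1) = (3,6)
Fill (3+0,5+2) = (3,7)
Fill (3+1,5+0) = (4,5)
Fill (3+1,5+1) = (4,6)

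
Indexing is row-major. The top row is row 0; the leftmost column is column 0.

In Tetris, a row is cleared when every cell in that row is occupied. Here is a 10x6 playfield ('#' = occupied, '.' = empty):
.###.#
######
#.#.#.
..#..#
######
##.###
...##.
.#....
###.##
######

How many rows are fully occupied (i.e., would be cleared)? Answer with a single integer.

Check each row:
  row 0: 2 empty cells -> not full
  row 1: 0 empty cells -> FULL (clear)
  row 2: 3 empty cells -> not full
  row 3: 4 empty cells -> not full
  row 4: 0 empty cells -> FULL (clear)
  row 5: 1 empty cell -> not full
  row 6: 4 empty cells -> not full
  row 7: 5 empty cells -> not full
  row 8: 1 empty cell -> not full
  row 9: 0 empty cells -> FULL (clear)
Total rows cleared: 3

Answer: 3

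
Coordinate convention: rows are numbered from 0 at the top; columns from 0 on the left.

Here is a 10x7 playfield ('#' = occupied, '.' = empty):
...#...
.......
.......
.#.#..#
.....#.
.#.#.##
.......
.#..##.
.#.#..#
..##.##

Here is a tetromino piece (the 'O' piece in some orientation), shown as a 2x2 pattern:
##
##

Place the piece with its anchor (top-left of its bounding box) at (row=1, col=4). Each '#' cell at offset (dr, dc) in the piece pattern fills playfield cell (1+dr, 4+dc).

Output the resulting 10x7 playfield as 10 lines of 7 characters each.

Fill (1+0,4+0) = (1,4)
Fill (1+0,4+1) = (1,5)
Fill (1+1,4+0) = (2,4)
Fill (1+1,4+1) = (2,5)

Answer: ...#...
....##.
....##.
.#.#..#
.....#.
.#.#.##
.......
.#..##.
.#.#..#
..##.##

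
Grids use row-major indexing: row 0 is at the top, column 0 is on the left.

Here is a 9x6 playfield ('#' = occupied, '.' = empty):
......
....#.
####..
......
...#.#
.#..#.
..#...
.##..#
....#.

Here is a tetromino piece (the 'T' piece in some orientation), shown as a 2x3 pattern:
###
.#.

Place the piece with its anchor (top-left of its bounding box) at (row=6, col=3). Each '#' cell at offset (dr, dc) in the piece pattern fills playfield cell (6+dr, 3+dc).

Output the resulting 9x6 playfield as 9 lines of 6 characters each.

Fill (6+0,3+0) = (6,3)
Fill (6+0,3+1) = (6,4)
Fill (6+0,3+2) = (6,5)
Fill (6+1,3+1) = (7,4)

Answer: ......
....#.
####..
......
...#.#
.#..#.
..####
.##.##
....#.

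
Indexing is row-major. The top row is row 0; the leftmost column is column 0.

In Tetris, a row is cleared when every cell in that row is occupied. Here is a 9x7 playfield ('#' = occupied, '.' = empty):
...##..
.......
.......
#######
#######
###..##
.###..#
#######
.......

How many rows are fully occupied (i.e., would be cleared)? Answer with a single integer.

Answer: 3

Derivation:
Check each row:
  row 0: 5 empty cells -> not full
  row 1: 7 empty cells -> not full
  row 2: 7 empty cells -> not full
  row 3: 0 empty cells -> FULL (clear)
  row 4: 0 empty cells -> FULL (clear)
  row 5: 2 empty cells -> not full
  row 6: 3 empty cells -> not full
  row 7: 0 empty cells -> FULL (clear)
  row 8: 7 empty cells -> not full
Total rows cleared: 3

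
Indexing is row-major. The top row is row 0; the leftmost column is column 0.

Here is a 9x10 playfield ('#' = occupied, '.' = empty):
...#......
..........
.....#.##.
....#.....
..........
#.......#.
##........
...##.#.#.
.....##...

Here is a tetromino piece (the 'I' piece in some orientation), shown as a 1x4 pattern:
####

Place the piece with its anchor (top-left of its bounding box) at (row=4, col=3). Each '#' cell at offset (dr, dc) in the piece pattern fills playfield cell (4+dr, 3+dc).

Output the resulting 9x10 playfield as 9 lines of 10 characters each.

Answer: ...#......
..........
.....#.##.
....#.....
...####...
#.......#.
##........
...##.#.#.
.....##...

Derivation:
Fill (4+0,3+0) = (4,3)
Fill (4+0,3+1) = (4,4)
Fill (4+0,3+2) = (4,5)
Fill (4+0,3+3) = (4,6)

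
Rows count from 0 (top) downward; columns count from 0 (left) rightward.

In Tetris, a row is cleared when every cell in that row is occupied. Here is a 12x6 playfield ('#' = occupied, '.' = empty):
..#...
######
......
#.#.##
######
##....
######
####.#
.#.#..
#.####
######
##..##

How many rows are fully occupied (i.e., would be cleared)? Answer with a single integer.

Check each row:
  row 0: 5 empty cells -> not full
  row 1: 0 empty cells -> FULL (clear)
  row 2: 6 empty cells -> not full
  row 3: 2 empty cells -> not full
  row 4: 0 empty cells -> FULL (clear)
  row 5: 4 empty cells -> not full
  row 6: 0 empty cells -> FULL (clear)
  row 7: 1 empty cell -> not full
  row 8: 4 empty cells -> not full
  row 9: 1 empty cell -> not full
  row 10: 0 empty cells -> FULL (clear)
  row 11: 2 empty cells -> not full
Total rows cleared: 4

Answer: 4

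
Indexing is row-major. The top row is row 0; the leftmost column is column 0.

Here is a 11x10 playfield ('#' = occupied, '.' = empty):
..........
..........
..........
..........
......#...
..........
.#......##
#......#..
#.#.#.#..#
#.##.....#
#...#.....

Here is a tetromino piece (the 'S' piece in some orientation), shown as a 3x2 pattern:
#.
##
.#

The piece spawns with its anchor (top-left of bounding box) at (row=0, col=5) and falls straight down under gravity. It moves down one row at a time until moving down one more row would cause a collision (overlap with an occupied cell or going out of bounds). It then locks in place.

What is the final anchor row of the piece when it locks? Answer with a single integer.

Answer: 1

Derivation:
Spawn at (row=0, col=5). Try each row:
  row 0: fits
  row 1: fits
  row 2: blocked -> lock at row 1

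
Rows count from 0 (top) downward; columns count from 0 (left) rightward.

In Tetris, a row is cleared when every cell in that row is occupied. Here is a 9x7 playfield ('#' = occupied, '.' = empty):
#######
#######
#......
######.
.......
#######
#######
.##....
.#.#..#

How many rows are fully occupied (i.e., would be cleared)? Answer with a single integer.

Answer: 4

Derivation:
Check each row:
  row 0: 0 empty cells -> FULL (clear)
  row 1: 0 empty cells -> FULL (clear)
  row 2: 6 empty cells -> not full
  row 3: 1 empty cell -> not full
  row 4: 7 empty cells -> not full
  row 5: 0 empty cells -> FULL (clear)
  row 6: 0 empty cells -> FULL (clear)
  row 7: 5 empty cells -> not full
  row 8: 4 empty cells -> not full
Total rows cleared: 4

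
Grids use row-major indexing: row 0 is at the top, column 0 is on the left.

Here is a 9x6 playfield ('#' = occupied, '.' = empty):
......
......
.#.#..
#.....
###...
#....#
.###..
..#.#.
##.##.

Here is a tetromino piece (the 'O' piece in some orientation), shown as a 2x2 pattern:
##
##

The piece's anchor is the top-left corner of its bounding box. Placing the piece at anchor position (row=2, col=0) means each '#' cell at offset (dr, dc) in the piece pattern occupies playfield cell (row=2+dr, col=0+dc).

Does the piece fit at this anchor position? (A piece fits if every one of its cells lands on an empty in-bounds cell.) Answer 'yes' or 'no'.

Answer: no

Derivation:
Check each piece cell at anchor (2, 0):
  offset (0,0) -> (2,0): empty -> OK
  offset (0,1) -> (2,1): occupied ('#') -> FAIL
  offset (1,0) -> (3,0): occupied ('#') -> FAIL
  offset (1,1) -> (3,1): empty -> OK
All cells valid: no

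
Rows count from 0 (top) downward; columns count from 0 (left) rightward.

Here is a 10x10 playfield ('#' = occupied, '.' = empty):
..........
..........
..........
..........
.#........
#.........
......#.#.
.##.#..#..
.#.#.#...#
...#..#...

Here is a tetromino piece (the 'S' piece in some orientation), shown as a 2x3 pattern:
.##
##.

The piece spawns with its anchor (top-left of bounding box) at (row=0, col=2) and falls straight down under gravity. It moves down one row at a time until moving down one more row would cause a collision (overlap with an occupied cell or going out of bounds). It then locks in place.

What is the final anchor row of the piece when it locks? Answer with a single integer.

Answer: 5

Derivation:
Spawn at (row=0, col=2). Try each row:
  row 0: fits
  row 1: fits
  row 2: fits
  row 3: fits
  row 4: fits
  row 5: fits
  row 6: blocked -> lock at row 5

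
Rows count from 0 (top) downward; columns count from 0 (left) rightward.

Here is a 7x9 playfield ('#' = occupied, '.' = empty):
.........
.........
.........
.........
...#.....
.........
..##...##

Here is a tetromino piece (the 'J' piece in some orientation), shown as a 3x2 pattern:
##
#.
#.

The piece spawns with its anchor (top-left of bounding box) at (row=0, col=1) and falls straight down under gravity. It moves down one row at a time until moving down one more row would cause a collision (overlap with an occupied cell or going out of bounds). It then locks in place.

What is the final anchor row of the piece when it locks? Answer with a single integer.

Answer: 4

Derivation:
Spawn at (row=0, col=1). Try each row:
  row 0: fits
  row 1: fits
  row 2: fits
  row 3: fits
  row 4: fits
  row 5: blocked -> lock at row 4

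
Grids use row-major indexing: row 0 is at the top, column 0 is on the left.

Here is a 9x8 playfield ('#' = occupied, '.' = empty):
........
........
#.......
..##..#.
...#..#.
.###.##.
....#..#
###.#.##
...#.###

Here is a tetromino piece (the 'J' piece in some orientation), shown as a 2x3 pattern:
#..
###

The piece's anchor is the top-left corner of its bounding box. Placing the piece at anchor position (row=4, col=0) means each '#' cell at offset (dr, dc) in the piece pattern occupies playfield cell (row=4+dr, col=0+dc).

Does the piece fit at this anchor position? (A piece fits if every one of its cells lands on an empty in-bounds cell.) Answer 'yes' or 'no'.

Check each piece cell at anchor (4, 0):
  offset (0,0) -> (4,0): empty -> OK
  offset (1,0) -> (5,0): empty -> OK
  offset (1,1) -> (5,1): occupied ('#') -> FAIL
  offset (1,2) -> (5,2): occupied ('#') -> FAIL
All cells valid: no

Answer: no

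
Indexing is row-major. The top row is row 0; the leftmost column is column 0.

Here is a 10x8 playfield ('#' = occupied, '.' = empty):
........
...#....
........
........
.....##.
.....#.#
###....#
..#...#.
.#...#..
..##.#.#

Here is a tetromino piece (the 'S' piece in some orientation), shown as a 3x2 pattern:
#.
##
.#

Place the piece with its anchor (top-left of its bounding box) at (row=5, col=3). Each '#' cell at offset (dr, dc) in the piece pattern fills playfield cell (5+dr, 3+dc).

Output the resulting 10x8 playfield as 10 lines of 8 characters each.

Answer: ........
...#....
........
........
.....##.
...#.#.#
#####..#
..#.#.#.
.#...#..
..##.#.#

Derivation:
Fill (5+0,3+0) = (5,3)
Fill (5+1,3+0) = (6,3)
Fill (5+1,3+1) = (6,4)
Fill (5+2,3+1) = (7,4)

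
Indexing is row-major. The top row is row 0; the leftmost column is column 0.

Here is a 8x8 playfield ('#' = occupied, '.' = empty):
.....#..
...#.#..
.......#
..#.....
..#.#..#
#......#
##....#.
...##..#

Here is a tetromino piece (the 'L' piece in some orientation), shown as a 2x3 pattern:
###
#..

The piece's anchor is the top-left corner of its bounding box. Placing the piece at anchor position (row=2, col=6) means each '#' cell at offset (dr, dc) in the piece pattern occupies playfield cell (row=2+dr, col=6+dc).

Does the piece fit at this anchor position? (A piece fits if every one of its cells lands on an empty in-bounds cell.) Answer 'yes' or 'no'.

Answer: no

Derivation:
Check each piece cell at anchor (2, 6):
  offset (0,0) -> (2,6): empty -> OK
  offset (0,1) -> (2,7): occupied ('#') -> FAIL
  offset (0,2) -> (2,8): out of bounds -> FAIL
  offset (1,0) -> (3,6): empty -> OK
All cells valid: no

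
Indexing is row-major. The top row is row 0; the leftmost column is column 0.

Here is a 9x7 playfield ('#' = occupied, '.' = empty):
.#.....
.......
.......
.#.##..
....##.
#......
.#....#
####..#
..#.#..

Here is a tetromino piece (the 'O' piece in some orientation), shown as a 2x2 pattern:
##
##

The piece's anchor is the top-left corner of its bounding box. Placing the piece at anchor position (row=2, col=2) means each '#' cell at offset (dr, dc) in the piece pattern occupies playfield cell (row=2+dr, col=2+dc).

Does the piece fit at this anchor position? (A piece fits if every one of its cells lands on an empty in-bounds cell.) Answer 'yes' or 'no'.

Answer: no

Derivation:
Check each piece cell at anchor (2, 2):
  offset (0,0) -> (2,2): empty -> OK
  offset (0,1) -> (2,3): empty -> OK
  offset (1,0) -> (3,2): empty -> OK
  offset (1,1) -> (3,3): occupied ('#') -> FAIL
All cells valid: no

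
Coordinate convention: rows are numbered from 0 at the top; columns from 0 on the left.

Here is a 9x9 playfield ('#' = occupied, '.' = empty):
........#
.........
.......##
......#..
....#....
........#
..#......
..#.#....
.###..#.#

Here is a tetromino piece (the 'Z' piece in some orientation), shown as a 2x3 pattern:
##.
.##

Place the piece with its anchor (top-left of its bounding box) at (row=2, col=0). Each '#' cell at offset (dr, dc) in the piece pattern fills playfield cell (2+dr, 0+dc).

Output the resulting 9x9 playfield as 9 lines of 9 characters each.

Fill (2+0,0+0) = (2,0)
Fill (2+0,0+1) = (2,1)
Fill (2+1,0+1) = (3,1)
Fill (2+1,0+2) = (3,2)

Answer: ........#
.........
##.....##
.##...#..
....#....
........#
..#......
..#.#....
.###..#.#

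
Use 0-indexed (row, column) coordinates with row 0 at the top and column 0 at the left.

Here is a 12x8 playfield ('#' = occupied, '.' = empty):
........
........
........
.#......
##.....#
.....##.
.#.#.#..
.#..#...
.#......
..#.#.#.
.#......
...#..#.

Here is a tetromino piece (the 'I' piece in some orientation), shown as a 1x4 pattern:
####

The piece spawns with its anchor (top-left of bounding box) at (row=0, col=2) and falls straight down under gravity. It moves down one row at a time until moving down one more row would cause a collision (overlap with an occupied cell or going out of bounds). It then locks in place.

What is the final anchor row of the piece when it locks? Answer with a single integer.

Answer: 4

Derivation:
Spawn at (row=0, col=2). Try each row:
  row 0: fits
  row 1: fits
  row 2: fits
  row 3: fits
  row 4: fits
  row 5: blocked -> lock at row 4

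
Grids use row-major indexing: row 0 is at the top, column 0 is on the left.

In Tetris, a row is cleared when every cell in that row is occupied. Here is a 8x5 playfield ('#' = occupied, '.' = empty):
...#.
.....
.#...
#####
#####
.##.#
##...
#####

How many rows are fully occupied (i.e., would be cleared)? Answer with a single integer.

Answer: 3

Derivation:
Check each row:
  row 0: 4 empty cells -> not full
  row 1: 5 empty cells -> not full
  row 2: 4 empty cells -> not full
  row 3: 0 empty cells -> FULL (clear)
  row 4: 0 empty cells -> FULL (clear)
  row 5: 2 empty cells -> not full
  row 6: 3 empty cells -> not full
  row 7: 0 empty cells -> FULL (clear)
Total rows cleared: 3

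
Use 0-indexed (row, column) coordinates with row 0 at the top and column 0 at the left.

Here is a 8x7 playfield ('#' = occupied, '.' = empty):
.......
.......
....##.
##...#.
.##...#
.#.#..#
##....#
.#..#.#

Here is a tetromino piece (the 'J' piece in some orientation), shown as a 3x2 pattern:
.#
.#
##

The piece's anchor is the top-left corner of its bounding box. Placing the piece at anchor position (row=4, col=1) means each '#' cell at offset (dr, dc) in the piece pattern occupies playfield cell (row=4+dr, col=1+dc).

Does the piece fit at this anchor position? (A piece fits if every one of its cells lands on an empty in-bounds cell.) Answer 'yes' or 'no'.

Check each piece cell at anchor (4, 1):
  offset (0,1) -> (4,2): occupied ('#') -> FAIL
  offset (1,1) -> (5,2): empty -> OK
  offset (2,0) -> (6,1): occupied ('#') -> FAIL
  offset (2,1) -> (6,2): empty -> OK
All cells valid: no

Answer: no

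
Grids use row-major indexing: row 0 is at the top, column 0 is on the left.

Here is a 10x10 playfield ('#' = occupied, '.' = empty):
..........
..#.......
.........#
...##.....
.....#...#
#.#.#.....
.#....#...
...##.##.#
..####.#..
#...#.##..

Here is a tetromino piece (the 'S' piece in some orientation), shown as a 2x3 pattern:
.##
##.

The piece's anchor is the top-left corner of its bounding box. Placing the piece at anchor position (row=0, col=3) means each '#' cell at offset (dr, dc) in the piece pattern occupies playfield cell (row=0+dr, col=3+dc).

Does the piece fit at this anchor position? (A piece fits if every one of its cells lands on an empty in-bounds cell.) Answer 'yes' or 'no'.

Check each piece cell at anchor (0, 3):
  offset (0,1) -> (0,4): empty -> OK
  offset (0,2) -> (0,5): empty -> OK
  offset (1,0) -> (1,3): empty -> OK
  offset (1,1) -> (1,4): empty -> OK
All cells valid: yes

Answer: yes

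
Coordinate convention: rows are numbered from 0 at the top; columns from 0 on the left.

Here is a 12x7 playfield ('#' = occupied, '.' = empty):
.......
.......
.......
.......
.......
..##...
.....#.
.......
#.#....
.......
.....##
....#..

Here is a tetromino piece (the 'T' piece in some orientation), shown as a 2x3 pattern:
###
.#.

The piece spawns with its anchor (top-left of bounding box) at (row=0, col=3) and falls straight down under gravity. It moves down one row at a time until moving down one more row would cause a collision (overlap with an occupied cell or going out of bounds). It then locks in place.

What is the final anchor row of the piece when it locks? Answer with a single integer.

Spawn at (row=0, col=3). Try each row:
  row 0: fits
  row 1: fits
  row 2: fits
  row 3: fits
  row 4: fits
  row 5: blocked -> lock at row 4

Answer: 4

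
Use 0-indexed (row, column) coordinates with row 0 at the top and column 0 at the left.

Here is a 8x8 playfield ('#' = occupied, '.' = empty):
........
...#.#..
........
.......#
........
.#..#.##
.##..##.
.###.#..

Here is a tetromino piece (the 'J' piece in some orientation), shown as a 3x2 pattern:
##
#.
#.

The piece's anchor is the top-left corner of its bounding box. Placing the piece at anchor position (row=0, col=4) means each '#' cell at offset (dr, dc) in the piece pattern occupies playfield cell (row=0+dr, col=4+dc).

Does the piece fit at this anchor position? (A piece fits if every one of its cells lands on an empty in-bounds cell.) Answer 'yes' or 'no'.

Answer: yes

Derivation:
Check each piece cell at anchor (0, 4):
  offset (0,0) -> (0,4): empty -> OK
  offset (0,1) -> (0,5): empty -> OK
  offset (1,0) -> (1,4): empty -> OK
  offset (2,0) -> (2,4): empty -> OK
All cells valid: yes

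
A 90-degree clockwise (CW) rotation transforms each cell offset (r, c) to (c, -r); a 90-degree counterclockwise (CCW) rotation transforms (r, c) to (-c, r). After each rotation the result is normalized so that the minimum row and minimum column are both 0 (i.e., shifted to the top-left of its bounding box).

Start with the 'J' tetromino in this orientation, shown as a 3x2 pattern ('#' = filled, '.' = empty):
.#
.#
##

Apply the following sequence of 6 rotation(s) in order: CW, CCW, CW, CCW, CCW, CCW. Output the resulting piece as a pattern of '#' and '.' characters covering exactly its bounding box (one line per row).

Answer: ##
#.
#.

Derivation:
Start:
.#
.#
##
After rotation 1 (CW):
#..
###
After rotation 2 (CCW):
.#
.#
##
After rotation 3 (CW):
#..
###
After rotation 4 (CCW):
.#
.#
##
After rotation 5 (CCW):
###
..#
After rotation 6 (CCW):
##
#.
#.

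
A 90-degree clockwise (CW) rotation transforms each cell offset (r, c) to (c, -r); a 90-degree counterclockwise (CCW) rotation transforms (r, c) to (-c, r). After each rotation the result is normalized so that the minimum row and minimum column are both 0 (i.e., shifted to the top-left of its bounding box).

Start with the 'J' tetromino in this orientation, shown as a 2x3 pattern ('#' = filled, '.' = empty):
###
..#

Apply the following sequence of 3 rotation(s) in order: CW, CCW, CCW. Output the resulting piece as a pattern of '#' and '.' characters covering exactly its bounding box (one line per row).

Start:
###
..#
After rotation 1 (CW):
.#
.#
##
After rotation 2 (CCW):
###
..#
After rotation 3 (CCW):
##
#.
#.

Answer: ##
#.
#.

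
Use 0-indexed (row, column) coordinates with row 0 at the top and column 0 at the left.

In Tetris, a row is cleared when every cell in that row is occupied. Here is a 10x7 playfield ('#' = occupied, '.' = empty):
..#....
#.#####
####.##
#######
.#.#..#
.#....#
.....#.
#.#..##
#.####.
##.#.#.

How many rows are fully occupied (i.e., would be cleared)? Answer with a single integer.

Check each row:
  row 0: 6 empty cells -> not full
  row 1: 1 empty cell -> not full
  row 2: 1 empty cell -> not full
  row 3: 0 empty cells -> FULL (clear)
  row 4: 4 empty cells -> not full
  row 5: 5 empty cells -> not full
  row 6: 6 empty cells -> not full
  row 7: 3 empty cells -> not full
  row 8: 2 empty cells -> not full
  row 9: 3 empty cells -> not full
Total rows cleared: 1

Answer: 1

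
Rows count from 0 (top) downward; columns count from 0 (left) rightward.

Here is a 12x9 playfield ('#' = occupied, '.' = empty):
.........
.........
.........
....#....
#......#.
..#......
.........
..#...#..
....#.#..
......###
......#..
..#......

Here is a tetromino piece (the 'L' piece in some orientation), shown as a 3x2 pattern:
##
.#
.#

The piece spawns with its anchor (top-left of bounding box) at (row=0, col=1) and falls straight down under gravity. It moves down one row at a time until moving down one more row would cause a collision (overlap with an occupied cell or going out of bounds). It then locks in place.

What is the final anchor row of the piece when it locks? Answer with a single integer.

Answer: 2

Derivation:
Spawn at (row=0, col=1). Try each row:
  row 0: fits
  row 1: fits
  row 2: fits
  row 3: blocked -> lock at row 2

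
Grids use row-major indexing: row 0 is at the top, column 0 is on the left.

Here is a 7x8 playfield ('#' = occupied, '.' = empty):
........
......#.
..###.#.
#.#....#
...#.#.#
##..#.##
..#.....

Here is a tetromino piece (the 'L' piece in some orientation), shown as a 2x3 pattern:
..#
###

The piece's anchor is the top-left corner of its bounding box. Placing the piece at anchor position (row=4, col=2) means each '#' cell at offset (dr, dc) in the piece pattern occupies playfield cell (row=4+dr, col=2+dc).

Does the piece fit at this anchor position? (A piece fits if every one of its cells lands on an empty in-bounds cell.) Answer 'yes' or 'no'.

Answer: no

Derivation:
Check each piece cell at anchor (4, 2):
  offset (0,2) -> (4,4): empty -> OK
  offset (1,0) -> (5,2): empty -> OK
  offset (1,1) -> (5,3): empty -> OK
  offset (1,2) -> (5,4): occupied ('#') -> FAIL
All cells valid: no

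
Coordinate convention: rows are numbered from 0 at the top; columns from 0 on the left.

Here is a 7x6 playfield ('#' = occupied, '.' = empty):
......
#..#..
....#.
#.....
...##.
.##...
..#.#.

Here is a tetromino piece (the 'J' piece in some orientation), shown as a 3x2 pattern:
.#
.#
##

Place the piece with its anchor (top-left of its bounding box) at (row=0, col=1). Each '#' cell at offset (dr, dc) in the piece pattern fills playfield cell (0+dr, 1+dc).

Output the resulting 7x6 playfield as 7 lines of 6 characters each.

Fill (0+0,1+1) = (0,2)
Fill (0+1,1+1) = (1,2)
Fill (0+2,1+0) = (2,1)
Fill (0+2,1+1) = (2,2)

Answer: ..#...
#.##..
.##.#.
#.....
...##.
.##...
..#.#.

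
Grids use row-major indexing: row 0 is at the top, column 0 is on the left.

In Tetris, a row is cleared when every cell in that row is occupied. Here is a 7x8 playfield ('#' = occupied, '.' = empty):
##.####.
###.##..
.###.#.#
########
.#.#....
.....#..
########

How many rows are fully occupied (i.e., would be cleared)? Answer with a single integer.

Check each row:
  row 0: 2 empty cells -> not full
  row 1: 3 empty cells -> not full
  row 2: 3 empty cells -> not full
  row 3: 0 empty cells -> FULL (clear)
  row 4: 6 empty cells -> not full
  row 5: 7 empty cells -> not full
  row 6: 0 empty cells -> FULL (clear)
Total rows cleared: 2

Answer: 2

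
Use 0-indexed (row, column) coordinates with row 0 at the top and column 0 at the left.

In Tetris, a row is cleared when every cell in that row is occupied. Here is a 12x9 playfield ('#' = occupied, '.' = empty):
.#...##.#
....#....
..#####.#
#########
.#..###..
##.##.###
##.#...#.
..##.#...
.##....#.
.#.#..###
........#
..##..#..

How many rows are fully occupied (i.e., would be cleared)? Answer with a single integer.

Check each row:
  row 0: 5 empty cells -> not full
  row 1: 8 empty cells -> not full
  row 2: 3 empty cells -> not full
  row 3: 0 empty cells -> FULL (clear)
  row 4: 5 empty cells -> not full
  row 5: 2 empty cells -> not full
  row 6: 5 empty cells -> not full
  row 7: 6 empty cells -> not full
  row 8: 6 empty cells -> not full
  row 9: 4 empty cells -> not full
  row 10: 8 empty cells -> not full
  row 11: 6 empty cells -> not full
Total rows cleared: 1

Answer: 1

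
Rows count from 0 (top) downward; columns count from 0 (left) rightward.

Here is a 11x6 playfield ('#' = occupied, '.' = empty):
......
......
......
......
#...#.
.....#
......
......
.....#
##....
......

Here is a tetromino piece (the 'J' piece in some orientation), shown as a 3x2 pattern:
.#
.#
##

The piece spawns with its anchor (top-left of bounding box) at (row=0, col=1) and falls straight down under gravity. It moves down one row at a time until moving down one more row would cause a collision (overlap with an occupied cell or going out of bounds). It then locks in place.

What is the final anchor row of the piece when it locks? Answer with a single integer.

Spawn at (row=0, col=1). Try each row:
  row 0: fits
  row 1: fits
  row 2: fits
  row 3: fits
  row 4: fits
  row 5: fits
  row 6: fits
  row 7: blocked -> lock at row 6

Answer: 6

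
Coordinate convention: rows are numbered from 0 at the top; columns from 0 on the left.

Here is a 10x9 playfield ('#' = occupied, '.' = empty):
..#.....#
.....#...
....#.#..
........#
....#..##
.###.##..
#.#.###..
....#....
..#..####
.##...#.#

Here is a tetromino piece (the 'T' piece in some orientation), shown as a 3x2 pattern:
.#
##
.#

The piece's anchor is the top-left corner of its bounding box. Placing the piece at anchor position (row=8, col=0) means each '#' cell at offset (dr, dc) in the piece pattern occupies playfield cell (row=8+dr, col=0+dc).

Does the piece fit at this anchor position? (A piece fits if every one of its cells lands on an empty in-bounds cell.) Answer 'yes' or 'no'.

Check each piece cell at anchor (8, 0):
  offset (0,1) -> (8,1): empty -> OK
  offset (1,0) -> (9,0): empty -> OK
  offset (1,1) -> (9,1): occupied ('#') -> FAIL
  offset (2,1) -> (10,1): out of bounds -> FAIL
All cells valid: no

Answer: no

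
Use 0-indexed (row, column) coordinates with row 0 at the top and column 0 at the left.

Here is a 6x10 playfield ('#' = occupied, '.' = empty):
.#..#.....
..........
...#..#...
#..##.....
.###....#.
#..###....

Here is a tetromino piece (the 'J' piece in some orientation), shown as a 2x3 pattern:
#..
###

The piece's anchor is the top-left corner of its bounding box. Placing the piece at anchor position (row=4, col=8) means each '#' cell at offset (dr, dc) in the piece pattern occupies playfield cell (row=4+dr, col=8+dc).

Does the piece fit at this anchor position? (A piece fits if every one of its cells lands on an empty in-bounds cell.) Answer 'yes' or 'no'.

Answer: no

Derivation:
Check each piece cell at anchor (4, 8):
  offset (0,0) -> (4,8): occupied ('#') -> FAIL
  offset (1,0) -> (5,8): empty -> OK
  offset (1,1) -> (5,9): empty -> OK
  offset (1,2) -> (5,10): out of bounds -> FAIL
All cells valid: no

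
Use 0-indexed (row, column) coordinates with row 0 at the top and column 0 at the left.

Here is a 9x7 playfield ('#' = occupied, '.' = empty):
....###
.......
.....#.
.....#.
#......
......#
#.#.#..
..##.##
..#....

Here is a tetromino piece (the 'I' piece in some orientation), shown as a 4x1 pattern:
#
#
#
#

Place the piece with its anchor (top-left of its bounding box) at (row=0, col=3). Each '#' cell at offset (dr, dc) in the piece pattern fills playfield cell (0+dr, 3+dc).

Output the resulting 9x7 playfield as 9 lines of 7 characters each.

Fill (0+0,3+0) = (0,3)
Fill (0+1,3+0) = (1,3)
Fill (0+2,3+0) = (2,3)
Fill (0+3,3+0) = (3,3)

Answer: ...####
...#...
...#.#.
...#.#.
#......
......#
#.#.#..
..##.##
..#....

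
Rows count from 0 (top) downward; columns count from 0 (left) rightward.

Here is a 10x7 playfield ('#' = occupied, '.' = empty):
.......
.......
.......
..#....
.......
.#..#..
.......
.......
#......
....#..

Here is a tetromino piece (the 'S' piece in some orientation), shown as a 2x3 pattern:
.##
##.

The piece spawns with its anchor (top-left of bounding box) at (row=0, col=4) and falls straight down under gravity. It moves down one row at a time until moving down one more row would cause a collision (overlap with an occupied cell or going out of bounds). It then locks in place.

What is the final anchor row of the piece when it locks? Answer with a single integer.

Spawn at (row=0, col=4). Try each row:
  row 0: fits
  row 1: fits
  row 2: fits
  row 3: fits
  row 4: blocked -> lock at row 3

Answer: 3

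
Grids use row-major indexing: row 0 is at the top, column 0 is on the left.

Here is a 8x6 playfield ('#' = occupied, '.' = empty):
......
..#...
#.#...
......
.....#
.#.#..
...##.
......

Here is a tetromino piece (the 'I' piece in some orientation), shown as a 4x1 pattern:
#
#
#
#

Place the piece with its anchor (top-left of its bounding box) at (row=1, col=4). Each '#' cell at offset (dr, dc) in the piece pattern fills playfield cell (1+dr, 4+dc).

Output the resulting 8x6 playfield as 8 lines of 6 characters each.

Fill (1+0,4+0) = (1,4)
Fill (1+1,4+0) = (2,4)
Fill (1+2,4+0) = (3,4)
Fill (1+3,4+0) = (4,4)

Answer: ......
..#.#.
#.#.#.
....#.
....##
.#.#..
...##.
......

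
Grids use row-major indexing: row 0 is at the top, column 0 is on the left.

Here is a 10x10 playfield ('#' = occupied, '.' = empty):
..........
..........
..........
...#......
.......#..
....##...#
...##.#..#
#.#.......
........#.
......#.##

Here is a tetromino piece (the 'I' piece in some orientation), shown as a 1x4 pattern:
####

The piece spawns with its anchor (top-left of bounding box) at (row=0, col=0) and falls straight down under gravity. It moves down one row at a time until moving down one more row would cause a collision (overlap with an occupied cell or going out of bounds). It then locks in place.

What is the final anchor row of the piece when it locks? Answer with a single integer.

Spawn at (row=0, col=0). Try each row:
  row 0: fits
  row 1: fits
  row 2: fits
  row 3: blocked -> lock at row 2

Answer: 2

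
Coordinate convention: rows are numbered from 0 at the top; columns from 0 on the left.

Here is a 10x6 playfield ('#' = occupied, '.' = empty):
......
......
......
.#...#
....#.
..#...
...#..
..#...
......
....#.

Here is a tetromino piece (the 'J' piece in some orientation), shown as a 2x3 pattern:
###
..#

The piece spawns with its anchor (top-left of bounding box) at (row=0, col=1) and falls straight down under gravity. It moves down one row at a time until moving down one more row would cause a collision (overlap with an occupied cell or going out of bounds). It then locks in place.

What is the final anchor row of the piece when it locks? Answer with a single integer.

Answer: 2

Derivation:
Spawn at (row=0, col=1). Try each row:
  row 0: fits
  row 1: fits
  row 2: fits
  row 3: blocked -> lock at row 2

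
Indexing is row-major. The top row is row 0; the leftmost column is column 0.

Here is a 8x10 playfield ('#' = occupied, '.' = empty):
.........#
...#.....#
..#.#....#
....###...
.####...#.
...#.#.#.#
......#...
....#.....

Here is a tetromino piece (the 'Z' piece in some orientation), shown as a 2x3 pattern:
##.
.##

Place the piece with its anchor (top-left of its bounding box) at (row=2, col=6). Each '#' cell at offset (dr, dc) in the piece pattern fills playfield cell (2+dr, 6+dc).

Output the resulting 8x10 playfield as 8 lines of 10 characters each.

Fill (2+0,6+0) = (2,6)
Fill (2+0,6+1) = (2,7)
Fill (2+1,6+1) = (3,7)
Fill (2+1,6+2) = (3,8)

Answer: .........#
...#.....#
..#.#.##.#
....#####.
.####...#.
...#.#.#.#
......#...
....#.....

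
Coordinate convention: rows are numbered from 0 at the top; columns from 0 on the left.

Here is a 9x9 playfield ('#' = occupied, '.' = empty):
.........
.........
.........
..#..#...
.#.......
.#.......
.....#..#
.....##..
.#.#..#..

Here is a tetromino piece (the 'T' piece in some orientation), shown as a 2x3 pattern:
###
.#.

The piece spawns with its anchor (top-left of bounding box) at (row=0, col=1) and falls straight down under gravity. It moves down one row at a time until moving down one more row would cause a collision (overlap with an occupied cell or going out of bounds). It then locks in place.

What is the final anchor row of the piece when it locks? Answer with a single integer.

Answer: 1

Derivation:
Spawn at (row=0, col=1). Try each row:
  row 0: fits
  row 1: fits
  row 2: blocked -> lock at row 1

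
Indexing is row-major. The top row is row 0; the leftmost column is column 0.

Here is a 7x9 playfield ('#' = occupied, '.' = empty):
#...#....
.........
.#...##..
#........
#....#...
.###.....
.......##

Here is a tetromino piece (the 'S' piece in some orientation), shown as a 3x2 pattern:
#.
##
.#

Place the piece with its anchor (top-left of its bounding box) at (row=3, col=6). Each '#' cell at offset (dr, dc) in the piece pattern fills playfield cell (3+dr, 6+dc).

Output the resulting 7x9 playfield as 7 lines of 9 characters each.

Answer: #...#....
.........
.#...##..
#.....#..
#....###.
.###...#.
.......##

Derivation:
Fill (3+0,6+0) = (3,6)
Fill (3+1,6+0) = (4,6)
Fill (3+1,6+1) = (4,7)
Fill (3+2,6+1) = (5,7)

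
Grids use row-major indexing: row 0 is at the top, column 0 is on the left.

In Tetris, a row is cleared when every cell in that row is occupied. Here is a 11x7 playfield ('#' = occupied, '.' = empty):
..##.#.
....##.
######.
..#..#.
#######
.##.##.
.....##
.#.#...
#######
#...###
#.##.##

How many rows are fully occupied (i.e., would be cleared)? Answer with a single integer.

Answer: 2

Derivation:
Check each row:
  row 0: 4 empty cells -> not full
  row 1: 5 empty cells -> not full
  row 2: 1 empty cell -> not full
  row 3: 5 empty cells -> not full
  row 4: 0 empty cells -> FULL (clear)
  row 5: 3 empty cells -> not full
  row 6: 5 empty cells -> not full
  row 7: 5 empty cells -> not full
  row 8: 0 empty cells -> FULL (clear)
  row 9: 3 empty cells -> not full
  row 10: 2 empty cells -> not full
Total rows cleared: 2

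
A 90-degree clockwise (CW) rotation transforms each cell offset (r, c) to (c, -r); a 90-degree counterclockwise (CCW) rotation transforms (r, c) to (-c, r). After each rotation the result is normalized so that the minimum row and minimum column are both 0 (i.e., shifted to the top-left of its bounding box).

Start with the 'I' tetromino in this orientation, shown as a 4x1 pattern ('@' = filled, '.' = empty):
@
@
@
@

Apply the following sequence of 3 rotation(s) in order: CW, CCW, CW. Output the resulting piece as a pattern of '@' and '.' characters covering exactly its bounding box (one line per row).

Answer: @@@@

Derivation:
Start:
@
@
@
@
After rotation 1 (CW):
@@@@
After rotation 2 (CCW):
@
@
@
@
After rotation 3 (CW):
@@@@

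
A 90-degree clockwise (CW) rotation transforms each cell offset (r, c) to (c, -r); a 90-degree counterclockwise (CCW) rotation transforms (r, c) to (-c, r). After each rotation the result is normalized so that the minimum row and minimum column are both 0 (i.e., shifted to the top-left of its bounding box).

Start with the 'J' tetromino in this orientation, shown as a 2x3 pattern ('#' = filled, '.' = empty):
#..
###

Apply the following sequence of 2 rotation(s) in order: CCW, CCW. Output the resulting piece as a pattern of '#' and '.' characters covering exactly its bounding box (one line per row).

Answer: ###
..#

Derivation:
Start:
#..
###
After rotation 1 (CCW):
.#
.#
##
After rotation 2 (CCW):
###
..#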